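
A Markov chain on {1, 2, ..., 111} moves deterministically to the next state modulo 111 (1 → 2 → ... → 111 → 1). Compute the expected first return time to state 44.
E[T_44 | X_0 = 44] = 111

The chain cycles deterministically, so starting at state 44 it returns in exactly 111 steps. Equivalently, the stationary distribution is uniform π_j = 1/111 for every state j, so by Kac's formula E[T_44] = 1/π_44 = 111.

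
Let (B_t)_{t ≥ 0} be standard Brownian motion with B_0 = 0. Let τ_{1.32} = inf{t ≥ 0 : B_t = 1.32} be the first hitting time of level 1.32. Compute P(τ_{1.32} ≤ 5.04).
P(τ_{1.32} ≤ 5.04) = 2(1 − Φ(1.32/√5.04)) = 2(1 − Φ(0.5880)) ≈ 0.5565

By the reflection principle for standard BM, P(τ_b ≤ t) = 2 · P(B_t ≥ b). Since B_t ~ N(0, t), P(B_t ≥ 1.32) = 1 − Φ(1.32/√t) = 1 − Φ(1.32/√5.04) = 1 − Φ(0.5880) ≈ 0.27827. Doubling: P(τ_{1.32} ≤ 5.04) ≈ 2 · 0.27827 = 0.55654 ≈ 0.5565.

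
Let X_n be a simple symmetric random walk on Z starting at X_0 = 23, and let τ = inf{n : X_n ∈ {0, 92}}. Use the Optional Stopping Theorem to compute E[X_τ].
E[X_τ] = 23

X_n is a martingale and τ is a bounded-mean stopping time (indeed τ is finite a.s. with bounded expectation since the walk is in a bounded region). By the OST, E[X_τ] = E[X_0] = 23. Equivalently: E[X_τ] = 92 · P(hit 92 first) + 0 · P(hit 0 first) = 92 · (23/92) = 23.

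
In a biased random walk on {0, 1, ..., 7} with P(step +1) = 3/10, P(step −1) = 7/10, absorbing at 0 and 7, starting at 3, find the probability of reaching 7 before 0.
P(hit 7 before 0) = (1 − (7/3)^3) / (1 − (7/3)^7) = 6399/205339

Let u_k denote P(reach 7 before 0 | start at k). Boundary: u_0 = 0, u_7 = 1. Recurrence: u_k = 3/10·u_{k+1} + 7/10·u_{k-1} for 1 ≤ k ≤ 6. Try u_k = A + B·r^k with r = q/p = (7/10)/(3/10) = 7/3. Substitution satisfies the recurrence; boundary conditions give:
  u_k = (1 − r^k) / (1 − r^N) = (1 − (7/3)^3) / (1 − (7/3)^7) = 6399/205339.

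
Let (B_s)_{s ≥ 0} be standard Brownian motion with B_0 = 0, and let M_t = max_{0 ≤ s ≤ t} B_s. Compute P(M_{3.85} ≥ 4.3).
P(M_{3.85} ≥ 4.3) = 2·P(B_{3.85} ≥ 4.3) = 2(1 − Φ(4.3/√3.85)) ≈ 0.0284

By the reflection principle for Brownian motion, P(M_t ≥ a) = 2 · P(B_t ≥ a) for a ≥ 0. Since B_t ~ N(0, t), P(B_t ≥ 4.3) = 1 − Φ(4.3/√t) = 1 − Φ(4.3/√3.85) = 1 − Φ(2.1915). So
  P(M_{3.85} ≥ 4.3) = 2(1 − Φ(2.1915)) ≈ 0.0284.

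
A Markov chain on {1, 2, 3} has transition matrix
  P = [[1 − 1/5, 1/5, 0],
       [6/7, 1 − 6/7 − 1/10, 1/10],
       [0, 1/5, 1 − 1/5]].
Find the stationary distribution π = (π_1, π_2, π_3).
π = (20/27, 14/81, 7/81)

This is a birth-death chain on three states, which satisfies detailed balance: π_1 · P_{12} = π_2 · P_{21} and π_2 · P_{23} = π_3 · P_{32}.
From π_1 · 1/5 = π_2 · 6/7: π_2/π_1 = (1/5)/(6/7) = 7/30.
From π_2 · 1/10 = π_3 · 1/5: π_3/π_2 = (1/10)/(1/5) = 1/2.
Take π_1 proportional to 1; then unnormalized π = (1, 7/30, 7/60). Normalize by dividing by the sum 27/20:
  π = (20/27, 14/81, 7/81).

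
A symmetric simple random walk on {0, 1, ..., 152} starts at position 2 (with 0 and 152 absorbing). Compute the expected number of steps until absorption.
E[τ | X_0 = 2] = 300

Let v_k = E[τ | X_0 = k]. Boundary: v_0 = v_152 = 0. Recurrence: v_k = 1 + (v_{k-1} + v_{k+1})/2 for 1 ≤ k ≤ 151. The particular solution to v_k − (v_{k-1} + v_{k+1})/2 = 1 is v_k = −k^2. Adding homogeneous solution A + B k and matching boundaries gives v_k = k (152 − k). Substituting k = 2: v_2 = 2 · 150 = 300.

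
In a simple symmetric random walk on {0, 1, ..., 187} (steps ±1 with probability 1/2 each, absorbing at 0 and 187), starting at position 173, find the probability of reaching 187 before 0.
P(hit 187 before 0) = 173/187

Let u_k = P(hit 187 before 0 | start at k). Then u_0 = 0, u_187 = 1, and u_k = u_{k-1}/2 + u_{k+1}/2 for 1 ≤ k ≤ 186. This harmonic recurrence is solved by u_k = k/187, giving u_173 = 173/187.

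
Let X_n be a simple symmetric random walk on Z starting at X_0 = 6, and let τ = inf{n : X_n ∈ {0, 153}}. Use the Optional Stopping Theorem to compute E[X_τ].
E[X_τ] = 6

X_n is a martingale and τ is a bounded-mean stopping time (indeed τ is finite a.s. with bounded expectation since the walk is in a bounded region). By the OST, E[X_τ] = E[X_0] = 6. Equivalently: E[X_τ] = 153 · P(hit 153 first) + 0 · P(hit 0 first) = 153 · (6/153) = 6.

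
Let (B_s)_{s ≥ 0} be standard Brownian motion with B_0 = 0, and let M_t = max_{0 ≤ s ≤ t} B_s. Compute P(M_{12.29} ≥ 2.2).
P(M_{12.29} ≥ 2.2) = 2·P(B_{12.29} ≥ 2.2) = 2(1 − Φ(2.2/√12.29)) ≈ 0.5303

By the reflection principle for Brownian motion, P(M_t ≥ a) = 2 · P(B_t ≥ a) for a ≥ 0. Since B_t ~ N(0, t), P(B_t ≥ 2.2) = 1 − Φ(2.2/√t) = 1 − Φ(2.2/√12.29) = 1 − Φ(0.6275). So
  P(M_{12.29} ≥ 2.2) = 2(1 − Φ(0.6275)) ≈ 0.5303.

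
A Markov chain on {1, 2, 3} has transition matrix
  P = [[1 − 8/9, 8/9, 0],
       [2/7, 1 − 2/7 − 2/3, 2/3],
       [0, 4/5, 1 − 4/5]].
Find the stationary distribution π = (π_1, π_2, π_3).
π = (27/181, 84/181, 70/181)

This is a birth-death chain on three states, which satisfies detailed balance: π_1 · P_{12} = π_2 · P_{21} and π_2 · P_{23} = π_3 · P_{32}.
From π_1 · 8/9 = π_2 · 2/7: π_2/π_1 = (8/9)/(2/7) = 28/9.
From π_2 · 2/3 = π_3 · 4/5: π_3/π_2 = (2/3)/(4/5) = 5/6.
Take π_1 proportional to 1; then unnormalized π = (1, 28/9, 70/27). Normalize by dividing by the sum 181/27:
  π = (27/181, 84/181, 70/181).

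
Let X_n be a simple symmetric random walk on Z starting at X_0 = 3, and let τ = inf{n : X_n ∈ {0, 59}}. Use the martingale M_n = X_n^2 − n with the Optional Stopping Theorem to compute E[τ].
E[τ] = 168

M_n = X_n^2 − n is a martingale (since E[X_{n+1}^2 | F_n] = X_n^2 + 1). By OST (τ has finite mean in a bounded region), E[M_τ] = E[M_0] = X_0^2 − 0 = 3^2 = 9. Also E[M_τ] = E[X_τ^2] − E[τ]. The walk exits at 0 or 59, with P(hit 59 first) = 3/59, so E[X_τ^2] = 59^2 · 3/59 + 0 = 177. Thus E[τ] = E[X_τ^2] − E[M_τ] = 177 − 9 = 168 = 3(59 − 3) = 168.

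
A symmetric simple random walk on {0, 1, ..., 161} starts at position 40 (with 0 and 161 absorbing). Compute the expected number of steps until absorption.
E[τ | X_0 = 40] = 4840

Let v_k = E[τ | X_0 = k]. Boundary: v_0 = v_161 = 0. Recurrence: v_k = 1 + (v_{k-1} + v_{k+1})/2 for 1 ≤ k ≤ 160. The particular solution to v_k − (v_{k-1} + v_{k+1})/2 = 1 is v_k = −k^2. Adding homogeneous solution A + B k and matching boundaries gives v_k = k (161 − k). Substituting k = 40: v_40 = 40 · 121 = 4840.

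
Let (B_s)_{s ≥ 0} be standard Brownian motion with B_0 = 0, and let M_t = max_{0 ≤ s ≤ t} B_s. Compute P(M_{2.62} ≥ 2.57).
P(M_{2.62} ≥ 2.57) = 2·P(B_{2.62} ≥ 2.57) = 2(1 − Φ(2.57/√2.62)) ≈ 0.1123

By the reflection principle for Brownian motion, P(M_t ≥ a) = 2 · P(B_t ≥ a) for a ≥ 0. Since B_t ~ N(0, t), P(B_t ≥ 2.57) = 1 − Φ(2.57/√t) = 1 − Φ(2.57/√2.62) = 1 − Φ(1.5878). So
  P(M_{2.62} ≥ 2.57) = 2(1 − Φ(1.5878)) ≈ 0.1123.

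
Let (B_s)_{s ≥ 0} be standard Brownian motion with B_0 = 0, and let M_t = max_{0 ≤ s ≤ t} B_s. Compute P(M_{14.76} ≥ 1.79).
P(M_{14.76} ≥ 1.79) = 2·P(B_{14.76} ≥ 1.79) = 2(1 − Φ(1.79/√14.76)) ≈ 0.6413

By the reflection principle for Brownian motion, P(M_t ≥ a) = 2 · P(B_t ≥ a) for a ≥ 0. Since B_t ~ N(0, t), P(B_t ≥ 1.79) = 1 − Φ(1.79/√t) = 1 − Φ(1.79/√14.76) = 1 − Φ(0.4659). So
  P(M_{14.76} ≥ 1.79) = 2(1 − Φ(0.4659)) ≈ 0.6413.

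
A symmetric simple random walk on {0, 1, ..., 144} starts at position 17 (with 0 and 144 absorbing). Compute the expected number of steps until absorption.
E[τ | X_0 = 17] = 2159

Let v_k = E[τ | X_0 = k]. Boundary: v_0 = v_144 = 0. Recurrence: v_k = 1 + (v_{k-1} + v_{k+1})/2 for 1 ≤ k ≤ 143. The particular solution to v_k − (v_{k-1} + v_{k+1})/2 = 1 is v_k = −k^2. Adding homogeneous solution A + B k and matching boundaries gives v_k = k (144 − k). Substituting k = 17: v_17 = 17 · 127 = 2159.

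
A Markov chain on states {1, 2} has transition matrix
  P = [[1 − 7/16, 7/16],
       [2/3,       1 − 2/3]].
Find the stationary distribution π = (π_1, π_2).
π_1 = 32/53, π_2 = 21/53

Solve πP = π with π_1 + π_2 = 1. From πP = π: π_1 · (1 − 7/16) + π_2 · 2/3 = π_1 ⇒ π_2 · 2/3 = π_1 · 7/16 ⇒ π_2/π_1 = (7/16)/(2/3) = 21/32. Together with π_1 + π_2 = 1:
  π_1 = (2/3)/(7/16 + 2/3) = (2/3)/(53/48) = 32/53,
  π_2 = (7/16)/(7/16 + 2/3) = (7/16)/(53/48) = 21/53.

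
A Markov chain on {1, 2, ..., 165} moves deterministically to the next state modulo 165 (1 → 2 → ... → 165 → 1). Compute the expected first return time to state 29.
E[T_29 | X_0 = 29] = 165

The chain cycles deterministically, so starting at state 29 it returns in exactly 165 steps. Equivalently, the stationary distribution is uniform π_j = 1/165 for every state j, so by Kac's formula E[T_29] = 1/π_29 = 165.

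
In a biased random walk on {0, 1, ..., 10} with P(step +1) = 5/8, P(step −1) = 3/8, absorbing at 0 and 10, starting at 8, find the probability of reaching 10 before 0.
P(hit 10 before 0) = (1 − (3/5)^8) / (1 − (3/5)^10) = 600100/606661

Let u_k denote P(reach 10 before 0 | start at k). Boundary: u_0 = 0, u_10 = 1. Recurrence: u_k = 5/8·u_{k+1} + 3/8·u_{k-1} for 1 ≤ k ≤ 9. Try u_k = A + B·r^k with r = q/p = (3/8)/(5/8) = 3/5. Substitution satisfies the recurrence; boundary conditions give:
  u_k = (1 − r^k) / (1 − r^N) = (1 − (3/5)^8) / (1 − (3/5)^10) = 600100/606661.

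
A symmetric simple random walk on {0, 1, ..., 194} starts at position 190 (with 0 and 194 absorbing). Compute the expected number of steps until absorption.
E[τ | X_0 = 190] = 760

Let v_k = E[τ | X_0 = k]. Boundary: v_0 = v_194 = 0. Recurrence: v_k = 1 + (v_{k-1} + v_{k+1})/2 for 1 ≤ k ≤ 193. The particular solution to v_k − (v_{k-1} + v_{k+1})/2 = 1 is v_k = −k^2. Adding homogeneous solution A + B k and matching boundaries gives v_k = k (194 − k). Substituting k = 190: v_190 = 190 · 4 = 760.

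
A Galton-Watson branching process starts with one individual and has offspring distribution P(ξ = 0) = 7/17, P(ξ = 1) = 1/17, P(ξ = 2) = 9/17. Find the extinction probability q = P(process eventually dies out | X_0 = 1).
q = 7/9

The pgf is f(s) = 7/17 + 1/17·s + 9/17·s². The extinction probability q is the smallest fixed point of f in [0, 1]. Setting s = f(s):
  9/17·s² + (1/17 − 1)·s + 7/17 = 0
  9/17·s² − (7/17 + 9/17)·s + 7/17 = 0
which factors as (s − 1)·(9/17·s − 7/17) = 0, giving roots s = 1 and s = (7/17)/(9/17) = 7/9.
Mean offspring μ = 1/17 + 2·9/17 = 19/17 > 1 (supercritical), so q < 1. The extinction probability is the smaller root: q = (7/17)/(9/17) = 7/9.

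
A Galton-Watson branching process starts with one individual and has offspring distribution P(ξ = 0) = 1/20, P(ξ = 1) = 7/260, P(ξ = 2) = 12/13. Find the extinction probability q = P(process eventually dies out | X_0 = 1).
q = 13/240

The pgf is f(s) = 1/20 + 7/260·s + 12/13·s². The extinction probability q is the smallest fixed point of f in [0, 1]. Setting s = f(s):
  12/13·s² + (7/260 − 1)·s + 1/20 = 0
  12/13·s² − (1/20 + 12/13)·s + 1/20 = 0
which factors as (s − 1)·(12/13·s − 1/20) = 0, giving roots s = 1 and s = (1/20)/(12/13) = 13/240.
Mean offspring μ = 7/260 + 2·12/13 = 487/260 > 1 (supercritical), so q < 1. The extinction probability is the smaller root: q = (1/20)/(12/13) = 13/240.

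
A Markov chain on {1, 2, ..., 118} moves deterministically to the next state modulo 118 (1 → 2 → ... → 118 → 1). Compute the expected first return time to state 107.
E[T_107 | X_0 = 107] = 118

The chain cycles deterministically, so starting at state 107 it returns in exactly 118 steps. Equivalently, the stationary distribution is uniform π_j = 1/118 for every state j, so by Kac's formula E[T_107] = 1/π_107 = 118.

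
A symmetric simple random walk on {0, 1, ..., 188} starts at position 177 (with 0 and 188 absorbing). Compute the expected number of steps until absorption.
E[τ | X_0 = 177] = 1947

Let v_k = E[τ | X_0 = k]. Boundary: v_0 = v_188 = 0. Recurrence: v_k = 1 + (v_{k-1} + v_{k+1})/2 for 1 ≤ k ≤ 187. The particular solution to v_k − (v_{k-1} + v_{k+1})/2 = 1 is v_k = −k^2. Adding homogeneous solution A + B k and matching boundaries gives v_k = k (188 − k). Substituting k = 177: v_177 = 177 · 11 = 1947.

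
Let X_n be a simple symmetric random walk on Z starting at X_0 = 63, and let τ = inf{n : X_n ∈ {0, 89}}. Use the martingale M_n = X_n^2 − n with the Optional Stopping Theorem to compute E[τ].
E[τ] = 1638

M_n = X_n^2 − n is a martingale (since E[X_{n+1}^2 | F_n] = X_n^2 + 1). By OST (τ has finite mean in a bounded region), E[M_τ] = E[M_0] = X_0^2 − 0 = 63^2 = 3969. Also E[M_τ] = E[X_τ^2] − E[τ]. The walk exits at 0 or 89, with P(hit 89 first) = 63/89, so E[X_τ^2] = 89^2 · 63/89 + 0 = 5607. Thus E[τ] = E[X_τ^2] − E[M_τ] = 5607 − 3969 = 1638 = 63(89 − 63) = 1638.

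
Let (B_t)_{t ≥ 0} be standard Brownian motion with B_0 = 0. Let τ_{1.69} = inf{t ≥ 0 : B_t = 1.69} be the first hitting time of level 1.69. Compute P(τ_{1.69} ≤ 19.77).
P(τ_{1.69} ≤ 19.77) = 2(1 − Φ(1.69/√19.77)) = 2(1 − Φ(0.3801)) ≈ 0.7039

By the reflection principle for standard BM, P(τ_b ≤ t) = 2 · P(B_t ≥ b). Since B_t ~ N(0, t), P(B_t ≥ 1.69) = 1 − Φ(1.69/√t) = 1 − Φ(1.69/√19.77) = 1 − Φ(0.3801) ≈ 0.35194. Doubling: P(τ_{1.69} ≤ 19.77) ≈ 2 · 0.35194 = 0.70388 ≈ 0.7039.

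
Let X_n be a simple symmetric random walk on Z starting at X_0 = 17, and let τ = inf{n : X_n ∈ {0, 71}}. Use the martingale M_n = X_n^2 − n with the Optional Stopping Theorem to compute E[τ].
E[τ] = 918

M_n = X_n^2 − n is a martingale (since E[X_{n+1}^2 | F_n] = X_n^2 + 1). By OST (τ has finite mean in a bounded region), E[M_τ] = E[M_0] = X_0^2 − 0 = 17^2 = 289. Also E[M_τ] = E[X_τ^2] − E[τ]. The walk exits at 0 or 71, with P(hit 71 first) = 17/71, so E[X_τ^2] = 71^2 · 17/71 + 0 = 1207. Thus E[τ] = E[X_τ^2] − E[M_τ] = 1207 − 289 = 918 = 17(71 − 17) = 918.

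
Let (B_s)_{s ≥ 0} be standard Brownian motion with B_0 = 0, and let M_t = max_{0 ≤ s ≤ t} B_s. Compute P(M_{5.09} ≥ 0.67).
P(M_{5.09} ≥ 0.67) = 2·P(B_{5.09} ≥ 0.67) = 2(1 − Φ(0.67/√5.09)) ≈ 0.7665

By the reflection principle for Brownian motion, P(M_t ≥ a) = 2 · P(B_t ≥ a) for a ≥ 0. Since B_t ~ N(0, t), P(B_t ≥ 0.67) = 1 − Φ(0.67/√t) = 1 − Φ(0.67/√5.09) = 1 − Φ(0.2970). So
  P(M_{5.09} ≥ 0.67) = 2(1 − Φ(0.2970)) ≈ 0.7665.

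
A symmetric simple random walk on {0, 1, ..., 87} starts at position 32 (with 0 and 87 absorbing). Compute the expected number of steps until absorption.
E[τ | X_0 = 32] = 1760

Let v_k = E[τ | X_0 = k]. Boundary: v_0 = v_87 = 0. Recurrence: v_k = 1 + (v_{k-1} + v_{k+1})/2 for 1 ≤ k ≤ 86. The particular solution to v_k − (v_{k-1} + v_{k+1})/2 = 1 is v_k = −k^2. Adding homogeneous solution A + B k and matching boundaries gives v_k = k (87 − k). Substituting k = 32: v_32 = 32 · 55 = 1760.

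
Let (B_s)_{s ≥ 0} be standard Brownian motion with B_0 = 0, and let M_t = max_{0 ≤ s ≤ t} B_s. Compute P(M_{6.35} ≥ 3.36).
P(M_{6.35} ≥ 3.36) = 2·P(B_{6.35} ≥ 3.36) = 2(1 − Φ(3.36/√6.35)) ≈ 0.1824

By the reflection principle for Brownian motion, P(M_t ≥ a) = 2 · P(B_t ≥ a) for a ≥ 0. Since B_t ~ N(0, t), P(B_t ≥ 3.36) = 1 − Φ(3.36/√t) = 1 − Φ(3.36/√6.35) = 1 − Φ(1.3334). So
  P(M_{6.35} ≥ 3.36) = 2(1 − Φ(1.3334)) ≈ 0.1824.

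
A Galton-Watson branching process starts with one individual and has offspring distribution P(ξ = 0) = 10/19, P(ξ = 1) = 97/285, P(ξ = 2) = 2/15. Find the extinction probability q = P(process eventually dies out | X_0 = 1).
q = 1

Mean offspring μ = 0·10/19 + 1·97/285 + 2·2/15 = 173/285 ≤ 1. For μ ≤ 1 with offspring not concentrated at 1, the Galton-Watson process goes extinct almost surely, so q = 1.
(Algebraic check: The pgf is f(s) = 10/19 + 97/285·s + 2/15·s². The extinction probability q is the smallest fixed point of f in [0, 1]. Setting s = f(s):
  2/15·s² + (97/285 − 1)·s + 10/19 = 0
  2/15·s² − (10/19 + 2/15)·s + 10/19 = 0
which factors as (s − 1)·(2/15·s − 10/19) = 0, giving roots s = 1 and s = (10/19)/(2/15) = 75/19. Since 75/19 ≥ 1, the smallest root in [0, 1] is s = 1.)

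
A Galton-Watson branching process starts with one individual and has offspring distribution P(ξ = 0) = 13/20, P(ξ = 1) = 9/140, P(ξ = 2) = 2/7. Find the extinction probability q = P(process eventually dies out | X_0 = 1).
q = 1

Mean offspring μ = 0·13/20 + 1·9/140 + 2·2/7 = 89/140 ≤ 1. For μ ≤ 1 with offspring not concentrated at 1, the Galton-Watson process goes extinct almost surely, so q = 1.
(Algebraic check: The pgf is f(s) = 13/20 + 9/140·s + 2/7·s². The extinction probability q is the smallest fixed point of f in [0, 1]. Setting s = f(s):
  2/7·s² + (9/140 − 1)·s + 13/20 = 0
  2/7·s² − (13/20 + 2/7)·s + 13/20 = 0
which factors as (s − 1)·(2/7·s − 13/20) = 0, giving roots s = 1 and s = (13/20)/(2/7) = 91/40. Since 91/40 ≥ 1, the smallest root in [0, 1] is s = 1.)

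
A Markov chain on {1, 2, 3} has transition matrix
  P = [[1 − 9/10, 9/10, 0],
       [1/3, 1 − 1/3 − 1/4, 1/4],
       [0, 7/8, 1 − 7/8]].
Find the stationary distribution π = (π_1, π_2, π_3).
π = (70/313, 189/313, 54/313)

This is a birth-death chain on three states, which satisfies detailed balance: π_1 · P_{12} = π_2 · P_{21} and π_2 · P_{23} = π_3 · P_{32}.
From π_1 · 9/10 = π_2 · 1/3: π_2/π_1 = (9/10)/(1/3) = 27/10.
From π_2 · 1/4 = π_3 · 7/8: π_3/π_2 = (1/4)/(7/8) = 2/7.
Take π_1 proportional to 1; then unnormalized π = (1, 27/10, 27/35). Normalize by dividing by the sum 313/70:
  π = (70/313, 189/313, 54/313).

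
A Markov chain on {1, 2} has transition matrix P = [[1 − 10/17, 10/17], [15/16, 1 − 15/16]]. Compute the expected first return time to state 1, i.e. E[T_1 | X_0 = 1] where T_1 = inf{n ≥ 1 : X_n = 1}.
E[T_1 | X_0 = 1] = 1/π_1 = 83/51

For an irreducible recurrent Markov chain with stationary distribution π, E[T_i | X_0 = i] = 1/π_i (Kac's formula). Here π_1 = (15/16)/(10/17 + 15/16) = (15/16)/(415/272) = 51/83, so E[T_1 | X_0 = 1] = 1/π_1 = (10/17 + 15/16)/(15/16) = (415/272)/(15/16) = 83/51.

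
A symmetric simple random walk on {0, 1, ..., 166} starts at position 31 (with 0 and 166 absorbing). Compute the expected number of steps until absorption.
E[τ | X_0 = 31] = 4185

Let v_k = E[τ | X_0 = k]. Boundary: v_0 = v_166 = 0. Recurrence: v_k = 1 + (v_{k-1} + v_{k+1})/2 for 1 ≤ k ≤ 165. The particular solution to v_k − (v_{k-1} + v_{k+1})/2 = 1 is v_k = −k^2. Adding homogeneous solution A + B k and matching boundaries gives v_k = k (166 − k). Substituting k = 31: v_31 = 31 · 135 = 4185.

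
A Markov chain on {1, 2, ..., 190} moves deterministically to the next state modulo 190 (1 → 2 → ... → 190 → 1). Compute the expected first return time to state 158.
E[T_158 | X_0 = 158] = 190

The chain cycles deterministically, so starting at state 158 it returns in exactly 190 steps. Equivalently, the stationary distribution is uniform π_j = 1/190 for every state j, so by Kac's formula E[T_158] = 1/π_158 = 190.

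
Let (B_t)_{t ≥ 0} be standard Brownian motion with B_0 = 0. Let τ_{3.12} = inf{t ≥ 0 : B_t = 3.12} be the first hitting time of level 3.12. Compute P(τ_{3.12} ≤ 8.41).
P(τ_{3.12} ≤ 8.41) = 2(1 − Φ(3.12/√8.41)) = 2(1 − Φ(1.0759)) ≈ 0.2820

By the reflection principle for standard BM, P(τ_b ≤ t) = 2 · P(B_t ≥ b). Since B_t ~ N(0, t), P(B_t ≥ 3.12) = 1 − Φ(3.12/√t) = 1 − Φ(3.12/√8.41) = 1 − Φ(1.0759) ≈ 0.14099. Doubling: P(τ_{3.12} ≤ 8.41) ≈ 2 · 0.14099 = 0.28198 ≈ 0.2820.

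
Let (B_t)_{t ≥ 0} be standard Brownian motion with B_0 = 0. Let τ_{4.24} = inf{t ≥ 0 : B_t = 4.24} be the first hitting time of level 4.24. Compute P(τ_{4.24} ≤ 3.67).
P(τ_{4.24} ≤ 3.67) = 2(1 − Φ(4.24/√3.67)) = 2(1 − Φ(2.2133)) ≈ 0.0269

By the reflection principle for standard BM, P(τ_b ≤ t) = 2 · P(B_t ≥ b). Since B_t ~ N(0, t), P(B_t ≥ 4.24) = 1 − Φ(4.24/√t) = 1 − Φ(4.24/√3.67) = 1 − Φ(2.2133) ≈ 0.01344. Doubling: P(τ_{4.24} ≤ 3.67) ≈ 2 · 0.01344 = 0.02688 ≈ 0.0269.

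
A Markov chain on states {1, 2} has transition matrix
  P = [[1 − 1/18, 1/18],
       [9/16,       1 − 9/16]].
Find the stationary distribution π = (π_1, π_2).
π_1 = 81/89, π_2 = 8/89

Solve πP = π with π_1 + π_2 = 1. From πP = π: π_1 · (1 − 1/18) + π_2 · 9/16 = π_1 ⇒ π_2 · 9/16 = π_1 · 1/18 ⇒ π_2/π_1 = (1/18)/(9/16) = 8/81. Together with π_1 + π_2 = 1:
  π_1 = (9/16)/(1/18 + 9/16) = (9/16)/(89/144) = 81/89,
  π_2 = (1/18)/(1/18 + 9/16) = (1/18)/(89/144) = 8/89.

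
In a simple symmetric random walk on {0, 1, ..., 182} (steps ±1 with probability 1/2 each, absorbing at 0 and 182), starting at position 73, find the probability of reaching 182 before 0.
P(hit 182 before 0) = 73/182

Let u_k = P(hit 182 before 0 | start at k). Then u_0 = 0, u_182 = 1, and u_k = u_{k-1}/2 + u_{k+1}/2 for 1 ≤ k ≤ 181. This harmonic recurrence is solved by u_k = k/182, giving u_73 = 73/182.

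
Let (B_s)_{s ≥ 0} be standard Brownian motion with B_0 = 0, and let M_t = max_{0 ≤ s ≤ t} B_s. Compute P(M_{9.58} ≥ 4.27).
P(M_{9.58} ≥ 4.27) = 2·P(B_{9.58} ≥ 4.27) = 2(1 − Φ(4.27/√9.58)) ≈ 0.1677

By the reflection principle for Brownian motion, P(M_t ≥ a) = 2 · P(B_t ≥ a) for a ≥ 0. Since B_t ~ N(0, t), P(B_t ≥ 4.27) = 1 − Φ(4.27/√t) = 1 − Φ(4.27/√9.58) = 1 − Φ(1.3796). So
  P(M_{9.58} ≥ 4.27) = 2(1 − Φ(1.3796)) ≈ 0.1677.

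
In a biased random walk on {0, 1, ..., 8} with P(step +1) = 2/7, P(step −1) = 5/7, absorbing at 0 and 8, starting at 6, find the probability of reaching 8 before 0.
P(hit 8 before 0) = (1 − (5/2)^6) / (1 − (5/2)^8) = 2964/18589

Let u_k denote P(reach 8 before 0 | start at k). Boundary: u_0 = 0, u_8 = 1. Recurrence: u_k = 2/7·u_{k+1} + 5/7·u_{k-1} for 1 ≤ k ≤ 7. Try u_k = A + B·r^k with r = q/p = (5/7)/(2/7) = 5/2. Substitution satisfies the recurrence; boundary conditions give:
  u_k = (1 − r^k) / (1 − r^N) = (1 − (5/2)^6) / (1 − (5/2)^8) = 2964/18589.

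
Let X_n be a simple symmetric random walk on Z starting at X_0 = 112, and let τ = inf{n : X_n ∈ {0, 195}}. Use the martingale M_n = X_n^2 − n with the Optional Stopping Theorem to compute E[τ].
E[τ] = 9296

M_n = X_n^2 − n is a martingale (since E[X_{n+1}^2 | F_n] = X_n^2 + 1). By OST (τ has finite mean in a bounded region), E[M_τ] = E[M_0] = X_0^2 − 0 = 112^2 = 12544. Also E[M_τ] = E[X_τ^2] − E[τ]. The walk exits at 0 or 195, with P(hit 195 first) = 112/195, so E[X_τ^2] = 195^2 · 112/195 + 0 = 21840. Thus E[τ] = E[X_τ^2] − E[M_τ] = 21840 − 12544 = 9296 = 112(195 − 112) = 9296.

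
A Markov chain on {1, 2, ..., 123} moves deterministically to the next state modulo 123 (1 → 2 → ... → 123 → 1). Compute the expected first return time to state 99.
E[T_99 | X_0 = 99] = 123

The chain cycles deterministically, so starting at state 99 it returns in exactly 123 steps. Equivalently, the stationary distribution is uniform π_j = 1/123 for every state j, so by Kac's formula E[T_99] = 1/π_99 = 123.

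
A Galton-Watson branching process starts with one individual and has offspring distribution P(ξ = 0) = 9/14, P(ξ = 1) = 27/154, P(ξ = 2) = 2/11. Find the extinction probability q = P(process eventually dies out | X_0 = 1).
q = 1

Mean offspring μ = 0·9/14 + 1·27/154 + 2·2/11 = 83/154 ≤ 1. For μ ≤ 1 with offspring not concentrated at 1, the Galton-Watson process goes extinct almost surely, so q = 1.
(Algebraic check: The pgf is f(s) = 9/14 + 27/154·s + 2/11·s². The extinction probability q is the smallest fixed point of f in [0, 1]. Setting s = f(s):
  2/11·s² + (27/154 − 1)·s + 9/14 = 0
  2/11·s² − (9/14 + 2/11)·s + 9/14 = 0
which factors as (s − 1)·(2/11·s − 9/14) = 0, giving roots s = 1 and s = (9/14)/(2/11) = 99/28. Since 99/28 ≥ 1, the smallest root in [0, 1] is s = 1.)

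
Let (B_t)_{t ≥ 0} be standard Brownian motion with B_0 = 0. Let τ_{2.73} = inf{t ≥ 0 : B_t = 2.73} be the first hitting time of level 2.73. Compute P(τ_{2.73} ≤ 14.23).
P(τ_{2.73} ≤ 14.23) = 2(1 − Φ(2.73/√14.23)) = 2(1 − Φ(0.7237)) ≈ 0.4692

By the reflection principle for standard BM, P(τ_b ≤ t) = 2 · P(B_t ≥ b). Since B_t ~ N(0, t), P(B_t ≥ 2.73) = 1 − Φ(2.73/√t) = 1 − Φ(2.73/√14.23) = 1 − Φ(0.7237) ≈ 0.23462. Doubling: P(τ_{2.73} ≤ 14.23) ≈ 2 · 0.23462 = 0.46924 ≈ 0.4692.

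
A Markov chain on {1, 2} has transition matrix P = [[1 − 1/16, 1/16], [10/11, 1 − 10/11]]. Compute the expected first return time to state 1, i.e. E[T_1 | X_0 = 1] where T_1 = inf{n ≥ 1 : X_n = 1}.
E[T_1 | X_0 = 1] = 1/π_1 = 171/160

For an irreducible recurrent Markov chain with stationary distribution π, E[T_i | X_0 = i] = 1/π_i (Kac's formula). Here π_1 = (10/11)/(1/16 + 10/11) = (10/11)/(171/176) = 160/171, so E[T_1 | X_0 = 1] = 1/π_1 = (1/16 + 10/11)/(10/11) = (171/176)/(10/11) = 171/160.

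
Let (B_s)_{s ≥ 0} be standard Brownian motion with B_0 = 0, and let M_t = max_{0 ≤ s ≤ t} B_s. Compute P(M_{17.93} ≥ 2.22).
P(M_{17.93} ≥ 2.22) = 2·P(B_{17.93} ≥ 2.22) = 2(1 − Φ(2.22/√17.93)) ≈ 0.6001

By the reflection principle for Brownian motion, P(M_t ≥ a) = 2 · P(B_t ≥ a) for a ≥ 0. Since B_t ~ N(0, t), P(B_t ≥ 2.22) = 1 − Φ(2.22/√t) = 1 − Φ(2.22/√17.93) = 1 − Φ(0.5243). So
  P(M_{17.93} ≥ 2.22) = 2(1 − Φ(0.5243)) ≈ 0.6001.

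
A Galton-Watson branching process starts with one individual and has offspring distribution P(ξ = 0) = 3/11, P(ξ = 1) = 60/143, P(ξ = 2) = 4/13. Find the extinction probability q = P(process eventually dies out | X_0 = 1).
q = 39/44

The pgf is f(s) = 3/11 + 60/143·s + 4/13·s². The extinction probability q is the smallest fixed point of f in [0, 1]. Setting s = f(s):
  4/13·s² + (60/143 − 1)·s + 3/11 = 0
  4/13·s² − (3/11 + 4/13)·s + 3/11 = 0
which factors as (s − 1)·(4/13·s − 3/11) = 0, giving roots s = 1 and s = (3/11)/(4/13) = 39/44.
Mean offspring μ = 60/143 + 2·4/13 = 148/143 > 1 (supercritical), so q < 1. The extinction probability is the smaller root: q = (3/11)/(4/13) = 39/44.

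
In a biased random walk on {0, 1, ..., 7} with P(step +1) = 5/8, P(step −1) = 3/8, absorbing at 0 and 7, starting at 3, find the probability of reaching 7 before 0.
P(hit 7 before 0) = (1 − (3/5)^3) / (1 − (3/5)^7) = 30625/37969

Let u_k denote P(reach 7 before 0 | start at k). Boundary: u_0 = 0, u_7 = 1. Recurrence: u_k = 5/8·u_{k+1} + 3/8·u_{k-1} for 1 ≤ k ≤ 6. Try u_k = A + B·r^k with r = q/p = (3/8)/(5/8) = 3/5. Substitution satisfies the recurrence; boundary conditions give:
  u_k = (1 − r^k) / (1 − r^N) = (1 − (3/5)^3) / (1 − (3/5)^7) = 30625/37969.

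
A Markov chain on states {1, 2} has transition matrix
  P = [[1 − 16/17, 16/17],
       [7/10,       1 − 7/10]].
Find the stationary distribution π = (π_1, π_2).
π_1 = 119/279, π_2 = 160/279

Solve πP = π with π_1 + π_2 = 1. From πP = π: π_1 · (1 − 16/17) + π_2 · 7/10 = π_1 ⇒ π_2 · 7/10 = π_1 · 16/17 ⇒ π_2/π_1 = (16/17)/(7/10) = 160/119. Together with π_1 + π_2 = 1:
  π_1 = (7/10)/(16/17 + 7/10) = (7/10)/(279/170) = 119/279,
  π_2 = (16/17)/(16/17 + 7/10) = (16/17)/(279/170) = 160/279.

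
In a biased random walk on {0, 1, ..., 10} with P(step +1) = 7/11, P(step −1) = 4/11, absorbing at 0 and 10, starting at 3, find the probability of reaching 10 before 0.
P(hit 10 before 0) = (1 − (4/7)^3) / (1 − (4/7)^10) = 76589499/93808891

Let u_k denote P(reach 10 before 0 | start at k). Boundary: u_0 = 0, u_10 = 1. Recurrence: u_k = 7/11·u_{k+1} + 4/11·u_{k-1} for 1 ≤ k ≤ 9. Try u_k = A + B·r^k with r = q/p = (4/11)/(7/11) = 4/7. Substitution satisfies the recurrence; boundary conditions give:
  u_k = (1 − r^k) / (1 − r^N) = (1 − (4/7)^3) / (1 − (4/7)^10) = 76589499/93808891.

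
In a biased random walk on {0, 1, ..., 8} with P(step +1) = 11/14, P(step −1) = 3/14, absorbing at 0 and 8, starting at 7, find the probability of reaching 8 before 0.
P(hit 8 before 0) = (1 − (3/11)^7) / (1 − (3/11)^8) = 26791853/26794040

Let u_k denote P(reach 8 before 0 | start at k). Boundary: u_0 = 0, u_8 = 1. Recurrence: u_k = 11/14·u_{k+1} + 3/14·u_{k-1} for 1 ≤ k ≤ 7. Try u_k = A + B·r^k with r = q/p = (3/14)/(11/14) = 3/11. Substitution satisfies the recurrence; boundary conditions give:
  u_k = (1 − r^k) / (1 − r^N) = (1 − (3/11)^7) / (1 − (3/11)^8) = 26791853/26794040.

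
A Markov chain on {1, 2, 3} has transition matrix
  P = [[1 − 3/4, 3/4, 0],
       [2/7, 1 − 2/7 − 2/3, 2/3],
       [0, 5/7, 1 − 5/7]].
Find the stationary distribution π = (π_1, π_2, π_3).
π = (40/243, 35/81, 98/243)

This is a birth-death chain on three states, which satisfies detailed balance: π_1 · P_{12} = π_2 · P_{21} and π_2 · P_{23} = π_3 · P_{32}.
From π_1 · 3/4 = π_2 · 2/7: π_2/π_1 = (3/4)/(2/7) = 21/8.
From π_2 · 2/3 = π_3 · 5/7: π_3/π_2 = (2/3)/(5/7) = 14/15.
Take π_1 proportional to 1; then unnormalized π = (1, 21/8, 49/20). Normalize by dividing by the sum 243/40:
  π = (40/243, 35/81, 98/243).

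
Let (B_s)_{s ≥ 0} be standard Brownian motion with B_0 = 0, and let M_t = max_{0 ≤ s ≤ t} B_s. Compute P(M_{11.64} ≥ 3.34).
P(M_{11.64} ≥ 3.34) = 2·P(B_{11.64} ≥ 3.34) = 2(1 − Φ(3.34/√11.64)) ≈ 0.3276

By the reflection principle for Brownian motion, P(M_t ≥ a) = 2 · P(B_t ≥ a) for a ≥ 0. Since B_t ~ N(0, t), P(B_t ≥ 3.34) = 1 − Φ(3.34/√t) = 1 − Φ(3.34/√11.64) = 1 − Φ(0.9790). So
  P(M_{11.64} ≥ 3.34) = 2(1 − Φ(0.9790)) ≈ 0.3276.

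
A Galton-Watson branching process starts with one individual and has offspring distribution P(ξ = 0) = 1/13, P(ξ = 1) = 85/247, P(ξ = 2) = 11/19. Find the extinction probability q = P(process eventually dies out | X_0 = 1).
q = 19/143

The pgf is f(s) = 1/13 + 85/247·s + 11/19·s². The extinction probability q is the smallest fixed point of f in [0, 1]. Setting s = f(s):
  11/19·s² + (85/247 − 1)·s + 1/13 = 0
  11/19·s² − (1/13 + 11/19)·s + 1/13 = 0
which factors as (s − 1)·(11/19·s − 1/13) = 0, giving roots s = 1 and s = (1/13)/(11/19) = 19/143.
Mean offspring μ = 85/247 + 2·11/19 = 371/247 > 1 (supercritical), so q < 1. The extinction probability is the smaller root: q = (1/13)/(11/19) = 19/143.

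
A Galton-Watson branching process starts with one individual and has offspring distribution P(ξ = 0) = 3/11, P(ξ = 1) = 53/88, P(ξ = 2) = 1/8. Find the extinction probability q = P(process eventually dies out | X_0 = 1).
q = 1

Mean offspring μ = 0·3/11 + 1·53/88 + 2·1/8 = 75/88 ≤ 1. For μ ≤ 1 with offspring not concentrated at 1, the Galton-Watson process goes extinct almost surely, so q = 1.
(Algebraic check: The pgf is f(s) = 3/11 + 53/88·s + 1/8·s². The extinction probability q is the smallest fixed point of f in [0, 1]. Setting s = f(s):
  1/8·s² + (53/88 − 1)·s + 3/11 = 0
  1/8·s² − (3/11 + 1/8)·s + 3/11 = 0
which factors as (s − 1)·(1/8·s − 3/11) = 0, giving roots s = 1 and s = (3/11)/(1/8) = 24/11. Since 24/11 ≥ 1, the smallest root in [0, 1] is s = 1.)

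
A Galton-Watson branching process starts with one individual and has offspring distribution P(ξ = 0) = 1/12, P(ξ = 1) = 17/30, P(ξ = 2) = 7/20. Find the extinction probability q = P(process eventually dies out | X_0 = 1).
q = 5/21

The pgf is f(s) = 1/12 + 17/30·s + 7/20·s². The extinction probability q is the smallest fixed point of f in [0, 1]. Setting s = f(s):
  7/20·s² + (17/30 − 1)·s + 1/12 = 0
  7/20·s² − (1/12 + 7/20)·s + 1/12 = 0
which factors as (s − 1)·(7/20·s − 1/12) = 0, giving roots s = 1 and s = (1/12)/(7/20) = 5/21.
Mean offspring μ = 17/30 + 2·7/20 = 19/15 > 1 (supercritical), so q < 1. The extinction probability is the smaller root: q = (1/12)/(7/20) = 5/21.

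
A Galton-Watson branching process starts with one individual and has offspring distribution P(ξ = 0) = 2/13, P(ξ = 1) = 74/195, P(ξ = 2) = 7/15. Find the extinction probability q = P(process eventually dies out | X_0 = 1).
q = 30/91

The pgf is f(s) = 2/13 + 74/195·s + 7/15·s². The extinction probability q is the smallest fixed point of f in [0, 1]. Setting s = f(s):
  7/15·s² + (74/195 − 1)·s + 2/13 = 0
  7/15·s² − (2/13 + 7/15)·s + 2/13 = 0
which factors as (s − 1)·(7/15·s − 2/13) = 0, giving roots s = 1 and s = (2/13)/(7/15) = 30/91.
Mean offspring μ = 74/195 + 2·7/15 = 256/195 > 1 (supercritical), so q < 1. The extinction probability is the smaller root: q = (2/13)/(7/15) = 30/91.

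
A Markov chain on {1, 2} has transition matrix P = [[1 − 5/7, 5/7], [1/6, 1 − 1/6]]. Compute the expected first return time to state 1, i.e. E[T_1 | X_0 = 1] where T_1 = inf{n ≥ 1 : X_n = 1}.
E[T_1 | X_0 = 1] = 1/π_1 = 37/7

For an irreducible recurrent Markov chain with stationary distribution π, E[T_i | X_0 = i] = 1/π_i (Kac's formula). Here π_1 = (1/6)/(5/7 + 1/6) = (1/6)/(37/42) = 7/37, so E[T_1 | X_0 = 1] = 1/π_1 = (5/7 + 1/6)/(1/6) = (37/42)/(1/6) = 37/7.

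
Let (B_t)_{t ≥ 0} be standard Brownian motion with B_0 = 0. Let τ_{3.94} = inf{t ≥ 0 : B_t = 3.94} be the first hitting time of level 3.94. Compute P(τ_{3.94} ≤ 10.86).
P(τ_{3.94} ≤ 10.86) = 2(1 − Φ(3.94/√10.86)) = 2(1 − Φ(1.1956)) ≈ 0.2319

By the reflection principle for standard BM, P(τ_b ≤ t) = 2 · P(B_t ≥ b). Since B_t ~ N(0, t), P(B_t ≥ 3.94) = 1 − Φ(3.94/√t) = 1 − Φ(3.94/√10.86) = 1 − Φ(1.1956) ≈ 0.11593. Doubling: P(τ_{3.94} ≤ 10.86) ≈ 2 · 0.11593 = 0.23186 ≈ 0.2319.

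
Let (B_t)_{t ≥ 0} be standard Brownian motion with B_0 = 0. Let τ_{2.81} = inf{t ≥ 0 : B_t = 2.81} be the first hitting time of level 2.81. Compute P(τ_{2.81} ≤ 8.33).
P(τ_{2.81} ≤ 8.33) = 2(1 − Φ(2.81/√8.33)) = 2(1 − Φ(0.9736)) ≈ 0.3303

By the reflection principle for standard BM, P(τ_b ≤ t) = 2 · P(B_t ≥ b). Since B_t ~ N(0, t), P(B_t ≥ 2.81) = 1 − Φ(2.81/√t) = 1 − Φ(2.81/√8.33) = 1 − Φ(0.9736) ≈ 0.16513. Doubling: P(τ_{2.81} ≤ 8.33) ≈ 2 · 0.16513 = 0.33026 ≈ 0.3303.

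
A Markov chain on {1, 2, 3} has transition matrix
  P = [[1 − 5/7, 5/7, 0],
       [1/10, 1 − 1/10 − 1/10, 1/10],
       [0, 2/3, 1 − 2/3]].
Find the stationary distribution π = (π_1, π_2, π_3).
π = (14/129, 100/129, 5/43)

This is a birth-death chain on three states, which satisfies detailed balance: π_1 · P_{12} = π_2 · P_{21} and π_2 · P_{23} = π_3 · P_{32}.
From π_1 · 5/7 = π_2 · 1/10: π_2/π_1 = (5/7)/(1/10) = 50/7.
From π_2 · 1/10 = π_3 · 2/3: π_3/π_2 = (1/10)/(2/3) = 3/20.
Take π_1 proportional to 1; then unnormalized π = (1, 50/7, 15/14). Normalize by dividing by the sum 129/14:
  π = (14/129, 100/129, 5/43).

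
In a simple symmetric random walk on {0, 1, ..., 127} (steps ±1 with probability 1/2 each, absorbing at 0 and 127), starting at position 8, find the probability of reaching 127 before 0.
P(hit 127 before 0) = 8/127

Let u_k = P(hit 127 before 0 | start at k). Then u_0 = 0, u_127 = 1, and u_k = u_{k-1}/2 + u_{k+1}/2 for 1 ≤ k ≤ 126. This harmonic recurrence is solved by u_k = k/127, giving u_8 = 8/127.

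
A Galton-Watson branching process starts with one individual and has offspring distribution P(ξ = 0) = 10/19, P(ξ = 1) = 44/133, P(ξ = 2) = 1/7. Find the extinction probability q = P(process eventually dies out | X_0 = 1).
q = 1

Mean offspring μ = 0·10/19 + 1·44/133 + 2·1/7 = 82/133 ≤ 1. For μ ≤ 1 with offspring not concentrated at 1, the Galton-Watson process goes extinct almost surely, so q = 1.
(Algebraic check: The pgf is f(s) = 10/19 + 44/133·s + 1/7·s². The extinction probability q is the smallest fixed point of f in [0, 1]. Setting s = f(s):
  1/7·s² + (44/133 − 1)·s + 10/19 = 0
  1/7·s² − (10/19 + 1/7)·s + 10/19 = 0
which factors as (s − 1)·(1/7·s − 10/19) = 0, giving roots s = 1 and s = (10/19)/(1/7) = 70/19. Since 70/19 ≥ 1, the smallest root in [0, 1] is s = 1.)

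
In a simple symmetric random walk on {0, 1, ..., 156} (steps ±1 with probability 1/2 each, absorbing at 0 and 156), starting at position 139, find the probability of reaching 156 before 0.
P(hit 156 before 0) = 139/156

Let u_k = P(hit 156 before 0 | start at k). Then u_0 = 0, u_156 = 1, and u_k = u_{k-1}/2 + u_{k+1}/2 for 1 ≤ k ≤ 155. This harmonic recurrence is solved by u_k = k/156, giving u_139 = 139/156.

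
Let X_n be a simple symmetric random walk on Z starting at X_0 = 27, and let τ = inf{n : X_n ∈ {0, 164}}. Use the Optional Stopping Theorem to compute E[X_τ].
E[X_τ] = 27

X_n is a martingale and τ is a bounded-mean stopping time (indeed τ is finite a.s. with bounded expectation since the walk is in a bounded region). By the OST, E[X_τ] = E[X_0] = 27. Equivalently: E[X_τ] = 164 · P(hit 164 first) + 0 · P(hit 0 first) = 164 · (27/164) = 27.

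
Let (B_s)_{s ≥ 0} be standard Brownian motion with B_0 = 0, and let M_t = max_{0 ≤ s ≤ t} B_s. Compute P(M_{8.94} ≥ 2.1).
P(M_{8.94} ≥ 2.1) = 2·P(B_{8.94} ≥ 2.1) = 2(1 − Φ(2.1/√8.94)) ≈ 0.4825

By the reflection principle for Brownian motion, P(M_t ≥ a) = 2 · P(B_t ≥ a) for a ≥ 0. Since B_t ~ N(0, t), P(B_t ≥ 2.1) = 1 − Φ(2.1/√t) = 1 − Φ(2.1/√8.94) = 1 − Φ(0.7023). So
  P(M_{8.94} ≥ 2.1) = 2(1 − Φ(0.7023)) ≈ 0.4825.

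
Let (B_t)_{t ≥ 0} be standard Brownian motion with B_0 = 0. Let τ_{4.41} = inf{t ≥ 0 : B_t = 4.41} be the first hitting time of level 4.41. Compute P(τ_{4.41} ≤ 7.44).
P(τ_{4.41} ≤ 7.44) = 2(1 − Φ(4.41/√7.44)) = 2(1 − Φ(1.6168)) ≈ 0.1059

By the reflection principle for standard BM, P(τ_b ≤ t) = 2 · P(B_t ≥ b). Since B_t ~ N(0, t), P(B_t ≥ 4.41) = 1 − Φ(4.41/√t) = 1 − Φ(4.41/√7.44) = 1 − Φ(1.6168) ≈ 0.05296. Doubling: P(τ_{4.41} ≤ 7.44) ≈ 2 · 0.05296 = 0.10592 ≈ 0.1059.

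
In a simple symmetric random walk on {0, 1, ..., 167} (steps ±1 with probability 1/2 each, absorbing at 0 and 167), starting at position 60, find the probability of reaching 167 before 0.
P(hit 167 before 0) = 60/167

Let u_k = P(hit 167 before 0 | start at k). Then u_0 = 0, u_167 = 1, and u_k = u_{k-1}/2 + u_{k+1}/2 for 1 ≤ k ≤ 166. This harmonic recurrence is solved by u_k = k/167, giving u_60 = 60/167.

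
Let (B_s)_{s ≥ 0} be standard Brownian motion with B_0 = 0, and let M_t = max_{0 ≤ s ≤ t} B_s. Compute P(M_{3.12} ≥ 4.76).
P(M_{3.12} ≥ 4.76) = 2·P(B_{3.12} ≥ 4.76) = 2(1 − Φ(4.76/√3.12)) ≈ 0.0070

By the reflection principle for Brownian motion, P(M_t ≥ a) = 2 · P(B_t ≥ a) for a ≥ 0. Since B_t ~ N(0, t), P(B_t ≥ 4.76) = 1 − Φ(4.76/√t) = 1 − Φ(4.76/√3.12) = 1 − Φ(2.6948). So
  P(M_{3.12} ≥ 4.76) = 2(1 − Φ(2.6948)) ≈ 0.0070.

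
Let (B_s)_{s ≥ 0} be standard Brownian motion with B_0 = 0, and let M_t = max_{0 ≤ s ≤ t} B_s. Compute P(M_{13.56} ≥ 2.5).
P(M_{13.56} ≥ 2.5) = 2·P(B_{13.56} ≥ 2.5) = 2(1 − Φ(2.5/√13.56)) ≈ 0.4972

By the reflection principle for Brownian motion, P(M_t ≥ a) = 2 · P(B_t ≥ a) for a ≥ 0. Since B_t ~ N(0, t), P(B_t ≥ 2.5) = 1 − Φ(2.5/√t) = 1 − Φ(2.5/√13.56) = 1 − Φ(0.6789). So
  P(M_{13.56} ≥ 2.5) = 2(1 − Φ(0.6789)) ≈ 0.4972.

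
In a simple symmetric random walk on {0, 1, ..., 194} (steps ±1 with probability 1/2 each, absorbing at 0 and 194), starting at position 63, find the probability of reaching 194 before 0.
P(hit 194 before 0) = 63/194

Let u_k = P(hit 194 before 0 | start at k). Then u_0 = 0, u_194 = 1, and u_k = u_{k-1}/2 + u_{k+1}/2 for 1 ≤ k ≤ 193. This harmonic recurrence is solved by u_k = k/194, giving u_63 = 63/194.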